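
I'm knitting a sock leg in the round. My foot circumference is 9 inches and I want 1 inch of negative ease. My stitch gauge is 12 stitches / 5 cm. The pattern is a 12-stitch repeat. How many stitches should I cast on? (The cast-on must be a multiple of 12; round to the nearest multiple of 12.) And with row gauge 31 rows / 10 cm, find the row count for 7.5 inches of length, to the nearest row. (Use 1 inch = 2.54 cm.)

Cast on 48 stitches; work 59 rows.

Finished = 9 − 1 = 8 inches.
8 inches × 2.54 = 20.32 cm.
12/5 = 2.4 sts per cm; 20.32 × 2.4 = 48.77 sts.
Nearest multiple of 12 → 48.
7.5 inches = 19.05 cm; × 3.1 = 59.05 → 59 rows.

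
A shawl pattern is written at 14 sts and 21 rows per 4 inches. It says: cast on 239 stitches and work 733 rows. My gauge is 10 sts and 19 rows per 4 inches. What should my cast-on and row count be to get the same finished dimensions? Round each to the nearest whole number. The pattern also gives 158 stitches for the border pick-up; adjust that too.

Cast on 171 stitches; work 663 rows; border pick-up 113 stitches.

Stitches: 239 × 10/14 = 170.71 → 171.
Rows: 733 × 19/21 = 663.19 → 663.
border pick-up: 158 × 10/14 = 112.86 → 113.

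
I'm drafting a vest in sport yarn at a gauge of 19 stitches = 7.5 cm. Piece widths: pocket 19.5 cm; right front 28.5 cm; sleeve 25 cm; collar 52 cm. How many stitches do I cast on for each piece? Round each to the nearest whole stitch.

Rate = 19/7.5 = 2.533 sts per cm.
pocket: 19.5 × 2.533 = 49.40 → 49.
right front: 28.5 × 2.533 = 72.20 → 72.
sleeve: 25 × 2.533 = 63.33 → 63.
collar: 52 × 2.533 = 131.73 → 132.

pocket 49; right front 72; sleeve 63; collar 132.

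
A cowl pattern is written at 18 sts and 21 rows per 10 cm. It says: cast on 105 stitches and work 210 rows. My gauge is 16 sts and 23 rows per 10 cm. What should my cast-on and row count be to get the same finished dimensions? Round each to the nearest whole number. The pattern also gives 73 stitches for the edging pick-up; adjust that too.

Cast on 93 stitches; work 230 rows; edging pick-up 65 stitches.

Stitches: 105 × 16/18 = 93.33 → 93.
Rows: 210 × 23/21 = 230.00 → 230.
edging pick-up: 73 × 16/18 = 64.89 → 65.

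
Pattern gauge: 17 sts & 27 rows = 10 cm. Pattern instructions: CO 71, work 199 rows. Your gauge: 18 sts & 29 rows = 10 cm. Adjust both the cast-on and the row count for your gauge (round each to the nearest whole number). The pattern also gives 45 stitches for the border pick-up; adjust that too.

Stitches: 71 × 18/17 = 75.18 → 75.
Rows: 199 × 29/27 = 213.74 → 214.
border pick-up: 45 × 18/17 = 47.65 → 48.

Cast on 75 stitches; work 214 rows; border pick-up 48 stitches.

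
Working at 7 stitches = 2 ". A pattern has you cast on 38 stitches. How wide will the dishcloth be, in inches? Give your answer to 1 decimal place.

7 stitches / 2 inch = 3.5 stitches per inch.
38 / 3.5 = 10.86 inches.

10.9 inches.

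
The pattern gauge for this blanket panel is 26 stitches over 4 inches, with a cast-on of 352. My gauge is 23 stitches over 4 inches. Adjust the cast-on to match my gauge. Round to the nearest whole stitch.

Cast on 311 stitches.

Scale factor = 23 / 26 = 0.885.
352 × 23 / 26 = 311.38 sts.
→ 311 sts.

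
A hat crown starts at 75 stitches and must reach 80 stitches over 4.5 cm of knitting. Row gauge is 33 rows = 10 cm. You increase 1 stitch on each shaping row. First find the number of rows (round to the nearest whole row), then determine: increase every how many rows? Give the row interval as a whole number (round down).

Rows = 4.5 × 3.3 = 14.8 → 15 rows.
Stitches to add: 5 → 5 shaping rows (at 1 st each).
15 / 5 = 3.00 → every 3 rows.

Increase every 3rd row.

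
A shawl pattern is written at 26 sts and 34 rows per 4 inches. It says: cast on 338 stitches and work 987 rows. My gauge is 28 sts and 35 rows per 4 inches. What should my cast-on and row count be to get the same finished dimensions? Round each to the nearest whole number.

Stitches: 338 × 28/26 = 364.00 → 364.
Rows: 987 × 35/34 = 1016.03 → 1016.

Cast on 364 stitches; work 1016 rows.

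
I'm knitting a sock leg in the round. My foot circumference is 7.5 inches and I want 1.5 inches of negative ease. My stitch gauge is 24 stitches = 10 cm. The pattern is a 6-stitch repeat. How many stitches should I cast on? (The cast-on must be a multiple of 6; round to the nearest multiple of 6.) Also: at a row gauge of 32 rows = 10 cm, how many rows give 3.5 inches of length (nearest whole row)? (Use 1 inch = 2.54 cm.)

Finished = 7.5 − 1.5 = 6 inches.
6 inches × 2.54 = 15.24 cm.
24/10 = 2.4 sts per cm; 15.24 × 2.4 = 36.58 sts.
Nearest multiple of 6 → 36.
3.5 inches = 8.89 cm; × 3.2 = 28.45 → 28 rows.

Cast on 36 stitches; work 28 rows.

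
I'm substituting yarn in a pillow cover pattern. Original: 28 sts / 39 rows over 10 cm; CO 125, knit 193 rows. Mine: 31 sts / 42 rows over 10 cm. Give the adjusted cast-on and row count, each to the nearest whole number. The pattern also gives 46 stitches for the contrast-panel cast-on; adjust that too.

Stitches: 125 × 31/28 = 138.39 → 138.
Rows: 193 × 42/39 = 207.85 → 208.
contrast-panel cast-on: 46 × 31/28 = 50.93 → 51.

Cast on 138 stitches; work 208 rows; contrast-panel cast-on 51 stitches.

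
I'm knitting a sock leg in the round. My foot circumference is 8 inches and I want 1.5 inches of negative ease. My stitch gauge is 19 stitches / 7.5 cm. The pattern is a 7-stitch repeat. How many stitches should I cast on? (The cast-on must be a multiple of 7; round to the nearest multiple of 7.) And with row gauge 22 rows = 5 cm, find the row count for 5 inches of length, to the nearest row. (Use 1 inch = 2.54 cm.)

Cast on 42 stitches; work 56 rows.

Finished = 8 − 1.5 = 6.5 inches.
6.5 inches × 2.54 = 16.51 cm.
19/7.5 = 2.533 sts per cm; 16.51 × 2.533 = 41.83 sts.
Nearest multiple of 7 → 42.
5 inches = 12.70 cm; × 4.4 = 55.88 → 56 rows.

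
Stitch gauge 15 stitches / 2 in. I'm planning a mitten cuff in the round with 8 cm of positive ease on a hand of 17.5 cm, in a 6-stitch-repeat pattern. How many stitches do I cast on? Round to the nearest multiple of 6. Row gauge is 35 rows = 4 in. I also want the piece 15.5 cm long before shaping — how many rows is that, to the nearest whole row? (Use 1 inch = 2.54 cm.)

Finished = 17.5 + 8 = 25.5 cm.
25.5 cm × 1/2.54 = 10.04 inches.
15/2 = 7.5 sts per in; 10.04 × 7.5 = 75.30 sts.
Nearest multiple of 6 → 78.
15.5 cm = 6.10 inches; × 8.75 = 53.40 → 53 rows.

Cast on 78 stitches; work 53 rows.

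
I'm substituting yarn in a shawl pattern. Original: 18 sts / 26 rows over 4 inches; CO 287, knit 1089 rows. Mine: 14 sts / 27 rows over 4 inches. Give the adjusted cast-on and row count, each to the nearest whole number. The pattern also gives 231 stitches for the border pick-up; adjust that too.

Cast on 223 stitches; work 1131 rows; border pick-up 180 stitches.

Stitches: 287 × 14/18 = 223.22 → 223.
Rows: 1089 × 27/26 = 1130.88 → 1131.
border pick-up: 231 × 14/18 = 179.67 → 180.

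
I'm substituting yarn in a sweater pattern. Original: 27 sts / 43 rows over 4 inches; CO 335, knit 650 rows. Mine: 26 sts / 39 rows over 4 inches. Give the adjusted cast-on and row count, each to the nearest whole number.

Cast on 323 stitches; work 590 rows.

Stitches: 335 × 26/27 = 322.59 → 323.
Rows: 650 × 39/43 = 589.53 → 590.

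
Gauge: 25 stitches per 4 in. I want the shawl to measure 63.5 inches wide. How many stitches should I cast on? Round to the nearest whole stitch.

397 stitches.

25 stitches / 4 in = 6.25 stitches per inch.
63.5 × 6.25 = 396.88 stitches.
Round to nearest → 397.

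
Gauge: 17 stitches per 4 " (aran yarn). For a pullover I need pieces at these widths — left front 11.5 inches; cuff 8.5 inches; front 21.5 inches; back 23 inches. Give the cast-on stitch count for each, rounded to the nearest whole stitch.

left front 49; cuff 36; front 91; back 98.

Rate = 17/4 = 4.25 sts per in.
left front: 11.5 × 4.25 = 48.88 → 49.
cuff: 8.5 × 4.25 = 36.12 → 36.
front: 21.5 × 4.25 = 91.38 → 91.
back: 23 × 4.25 = 97.75 → 98.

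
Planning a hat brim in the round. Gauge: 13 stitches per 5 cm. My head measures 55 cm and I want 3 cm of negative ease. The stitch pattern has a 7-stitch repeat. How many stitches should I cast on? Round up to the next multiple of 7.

Finished = 55 − 3 = 52 cm.
13 / 5 = 2.6 sts/cm.
52 × 2.6 = 135.20 sts.
Next multiple of 7: 140.

Cast on 140 stitches.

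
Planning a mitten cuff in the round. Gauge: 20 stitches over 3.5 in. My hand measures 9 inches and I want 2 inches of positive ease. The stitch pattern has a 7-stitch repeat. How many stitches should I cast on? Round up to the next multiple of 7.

Cast on 63 stitches.

Finished = 9 + 2 = 11 inches.
20 / 3.5 = 5.714 sts/in.
11 × 5.714 = 62.86 sts.
Next multiple of 7: 63.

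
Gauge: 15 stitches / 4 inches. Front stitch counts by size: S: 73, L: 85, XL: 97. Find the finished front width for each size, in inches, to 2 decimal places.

15/4 = 3.75 sts per in.
S: 73 / 3.75 = 19.467 → 19.47 in.
L: 85 / 3.75 = 22.667 → 22.67 in.
XL: 97 / 3.75 = 25.867 → 25.87 in.

S 19.47 inches; L 22.67 inches; XL 25.87 inches.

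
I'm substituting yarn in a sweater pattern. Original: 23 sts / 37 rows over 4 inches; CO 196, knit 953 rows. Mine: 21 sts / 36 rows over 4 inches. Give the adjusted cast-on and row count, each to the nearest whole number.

Cast on 179 stitches; work 927 rows.

Stitches: 196 × 21/23 = 178.96 → 179.
Rows: 953 × 36/37 = 927.24 → 927.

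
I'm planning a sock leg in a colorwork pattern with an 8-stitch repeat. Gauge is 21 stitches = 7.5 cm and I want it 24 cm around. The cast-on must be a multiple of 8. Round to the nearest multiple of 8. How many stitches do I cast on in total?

Cast on 64 stitches.

21 / 7.5 = 2.8 sts per cm.
24 × 2.8 = 67.20 sts.
Nearest multiple of 8: 64.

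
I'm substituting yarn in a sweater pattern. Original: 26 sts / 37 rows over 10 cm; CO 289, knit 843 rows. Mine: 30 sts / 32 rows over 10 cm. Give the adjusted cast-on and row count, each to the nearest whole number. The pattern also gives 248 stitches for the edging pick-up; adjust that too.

Stitches: 289 × 30/26 = 333.46 → 333.
Rows: 843 × 32/37 = 729.08 → 729.
edging pick-up: 248 × 30/26 = 286.15 → 286.

Cast on 333 stitches; work 729 rows; edging pick-up 286 stitches.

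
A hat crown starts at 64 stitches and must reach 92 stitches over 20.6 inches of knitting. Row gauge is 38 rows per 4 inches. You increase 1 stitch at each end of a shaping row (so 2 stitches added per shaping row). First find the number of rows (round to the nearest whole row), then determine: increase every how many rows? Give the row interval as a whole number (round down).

Rows = 20.6 × 9.5 = 195.7 → 196 rows.
Stitches to add: 28 → 14 shaping rows (at 2 st each).
196 / 14 = 14.00 → every 14 rows.

Increase every 14th row.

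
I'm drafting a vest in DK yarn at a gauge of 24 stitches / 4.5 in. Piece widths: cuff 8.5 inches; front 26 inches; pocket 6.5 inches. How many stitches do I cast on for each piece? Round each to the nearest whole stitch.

Rate = 24/4.5 = 5.333 sts per in.
cuff: 8.5 × 5.333 = 45.33 → 45.
front: 26 × 5.333 = 138.67 → 139.
pocket: 6.5 × 5.333 = 34.67 → 35.

cuff 45; front 139; pocket 35.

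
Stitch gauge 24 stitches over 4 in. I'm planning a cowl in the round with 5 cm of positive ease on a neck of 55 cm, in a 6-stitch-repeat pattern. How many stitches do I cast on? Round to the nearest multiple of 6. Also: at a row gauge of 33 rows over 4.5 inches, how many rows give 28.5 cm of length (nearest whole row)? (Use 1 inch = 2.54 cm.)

Cast on 144 stitches; work 82 rows.

Finished = 55 + 5 = 60 cm.
60 cm × 1/2.54 = 23.62 inches.
24/4 = 6 sts per in; 23.62 × 6 = 141.73 sts.
Nearest multiple of 6 → 144.
28.5 cm = 11.22 inches; × 7.333 = 82.28 → 82 rows.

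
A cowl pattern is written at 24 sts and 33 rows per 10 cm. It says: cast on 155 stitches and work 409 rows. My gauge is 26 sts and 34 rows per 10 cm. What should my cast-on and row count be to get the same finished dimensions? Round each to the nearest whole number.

Stitches: 155 × 26/24 = 167.92 → 168.
Rows: 409 × 34/33 = 421.39 → 421.

Cast on 168 stitches; work 421 rows.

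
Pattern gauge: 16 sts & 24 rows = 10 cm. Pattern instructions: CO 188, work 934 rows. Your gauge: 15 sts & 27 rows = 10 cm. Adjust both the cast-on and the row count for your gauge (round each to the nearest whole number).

Cast on 176 stitches; work 1051 rows.

Stitches: 188 × 15/16 = 176.25 → 176.
Rows: 934 × 27/24 = 1050.75 → 1051.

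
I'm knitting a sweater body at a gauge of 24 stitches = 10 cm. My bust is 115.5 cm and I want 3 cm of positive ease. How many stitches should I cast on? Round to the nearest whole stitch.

Finished = 115.5 + 3 = 118.5 cm.
24 / 10 = 2.4 sts per cm.
118.50 × 2.4 = 284.40 sts.
→ 284 sts.

284 stitches.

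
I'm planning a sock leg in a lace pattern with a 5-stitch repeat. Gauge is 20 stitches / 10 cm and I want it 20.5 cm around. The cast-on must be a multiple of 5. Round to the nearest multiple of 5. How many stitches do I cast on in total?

20 / 10 = 2 sts per cm.
20.5 × 2 = 41.00 sts.
Nearest multiple of 5: 40.

40 stitches.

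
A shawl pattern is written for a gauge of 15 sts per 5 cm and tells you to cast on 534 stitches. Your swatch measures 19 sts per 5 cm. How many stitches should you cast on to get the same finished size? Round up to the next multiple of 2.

678 stitches.

Scale factor = 19 / 15 = 1.267.
534 × 19 / 15 = 676.40 sts.
→ 678 sts.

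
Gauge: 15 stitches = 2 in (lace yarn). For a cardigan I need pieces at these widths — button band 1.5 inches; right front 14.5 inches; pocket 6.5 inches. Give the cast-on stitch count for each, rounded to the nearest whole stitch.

Rate = 15/2 = 7.5 sts per in.
button band: 1.5 × 7.5 = 11.25 → 11.
right front: 14.5 × 7.5 = 108.75 → 109.
pocket: 6.5 × 7.5 = 48.75 → 49.

button band 11; right front 109; pocket 49.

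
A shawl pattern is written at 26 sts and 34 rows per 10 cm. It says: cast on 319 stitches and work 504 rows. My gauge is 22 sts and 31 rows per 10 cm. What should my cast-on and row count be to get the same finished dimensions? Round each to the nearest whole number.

Cast on 270 stitches; work 460 rows.

Stitches: 319 × 22/26 = 269.92 → 270.
Rows: 504 × 31/34 = 459.53 → 460.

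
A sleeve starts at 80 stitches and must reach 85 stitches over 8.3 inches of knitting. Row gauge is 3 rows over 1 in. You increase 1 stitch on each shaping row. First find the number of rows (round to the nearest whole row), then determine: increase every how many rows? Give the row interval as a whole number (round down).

Rows = 8.3 × 3 = 24.9 → 25 rows.
Stitches to add: 5 → 5 shaping rows (at 1 st each).
25 / 5 = 5.00 → every 5 rows.

Increase every 5th row.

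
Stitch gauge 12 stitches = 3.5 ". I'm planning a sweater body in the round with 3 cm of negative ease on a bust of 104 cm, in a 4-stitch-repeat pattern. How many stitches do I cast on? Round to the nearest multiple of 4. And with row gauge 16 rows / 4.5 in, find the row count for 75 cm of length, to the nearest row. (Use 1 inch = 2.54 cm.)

Cast on 136 stitches; work 105 rows.

Finished = 104 − 3 = 101 cm.
101 cm × 1/2.54 = 39.76 inches.
12/3.5 = 3.429 sts per in; 39.76 × 3.429 = 136.33 sts.
Nearest multiple of 4 → 136.
75 cm = 29.53 inches; × 3.556 = 104.99 → 105 rows.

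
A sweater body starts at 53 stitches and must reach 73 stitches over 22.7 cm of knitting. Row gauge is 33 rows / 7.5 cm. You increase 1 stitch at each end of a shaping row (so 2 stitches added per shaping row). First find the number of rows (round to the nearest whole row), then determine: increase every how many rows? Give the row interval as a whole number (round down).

Increase every 10th row.

Rows = 22.7 × 4.4 = 99.9 → 100 rows.
Stitches to add: 20 → 10 shaping rows (at 2 st each).
100 / 10 = 10.00 → every 10 rows.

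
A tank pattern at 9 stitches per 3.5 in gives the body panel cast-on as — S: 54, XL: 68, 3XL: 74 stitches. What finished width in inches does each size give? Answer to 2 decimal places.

9/3.5 = 2.571 sts per in.
S: 54 / 2.571 = 21.000 → 21.00 in.
XL: 68 / 2.571 = 26.444 → 26.44 in.
3XL: 74 / 2.571 = 28.778 → 28.78 in.

S 21.00 inches; XL 26.44 inches; 3XL 28.78 inches.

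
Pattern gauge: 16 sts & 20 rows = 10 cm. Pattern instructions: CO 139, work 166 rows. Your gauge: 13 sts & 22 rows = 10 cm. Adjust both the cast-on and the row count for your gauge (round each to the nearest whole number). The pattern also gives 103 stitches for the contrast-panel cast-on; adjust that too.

Cast on 113 stitches; work 183 rows; contrast-panel cast-on 84 stitches.

Stitches: 139 × 13/16 = 112.94 → 113.
Rows: 166 × 22/20 = 182.60 → 183.
contrast-panel cast-on: 103 × 13/16 = 83.69 → 84.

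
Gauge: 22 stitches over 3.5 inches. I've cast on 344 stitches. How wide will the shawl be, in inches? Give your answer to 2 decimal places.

54.73 inches.

22 stitches / 3.5 inch = 6.286 stitches per inch.
344 / 6.286 = 54.727 inches.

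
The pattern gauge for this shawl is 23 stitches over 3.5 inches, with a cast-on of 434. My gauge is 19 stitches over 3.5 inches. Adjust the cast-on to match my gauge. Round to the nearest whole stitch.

359 stitches.

Scale factor = 19 / 23 = 0.826.
434 × 19 / 23 = 358.52 sts.
→ 359 sts.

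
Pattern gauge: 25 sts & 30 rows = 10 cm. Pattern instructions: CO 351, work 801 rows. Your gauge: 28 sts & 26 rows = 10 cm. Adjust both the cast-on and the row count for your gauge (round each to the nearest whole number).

Stitches: 351 × 28/25 = 393.12 → 393.
Rows: 801 × 26/30 = 694.20 → 694.

Cast on 393 stitches; work 694 rows.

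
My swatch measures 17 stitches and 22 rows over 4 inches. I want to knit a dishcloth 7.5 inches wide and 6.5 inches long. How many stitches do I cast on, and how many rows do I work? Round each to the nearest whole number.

Stitch gauge = 17/4 = 4.25 sts/in; 7.5 × 4.25 = 31.88 → 32 sts.
Row gauge = 22/4 = 5.5 rows/in; 6.5 × 5.5 = 35.75 → 36 rows.

Cast on 32 stitches and work 36 rows.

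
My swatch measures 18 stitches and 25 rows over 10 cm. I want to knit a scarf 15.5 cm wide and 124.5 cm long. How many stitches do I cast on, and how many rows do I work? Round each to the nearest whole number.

Cast on 28 stitches and work 311 rows.

Stitch gauge = 18/10 = 1.8 sts/cm; 15.5 × 1.8 = 27.90 → 28 sts.
Row gauge = 25/10 = 2.5 rows/cm; 124.5 × 2.5 = 311.25 → 311 rows.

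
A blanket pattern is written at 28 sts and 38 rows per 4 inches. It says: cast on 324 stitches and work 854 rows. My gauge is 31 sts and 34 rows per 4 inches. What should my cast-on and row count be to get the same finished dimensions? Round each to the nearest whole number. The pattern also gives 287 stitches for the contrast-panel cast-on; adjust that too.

Stitches: 324 × 31/28 = 358.71 → 359.
Rows: 854 × 34/38 = 764.11 → 764.
contrast-panel cast-on: 287 × 31/28 = 317.75 → 318.

Cast on 359 stitches; work 764 rows; contrast-panel cast-on 318 stitches.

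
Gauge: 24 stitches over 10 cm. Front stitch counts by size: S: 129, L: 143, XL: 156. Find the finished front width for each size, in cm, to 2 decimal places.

S 53.75 cm; L 59.58 cm; XL 65.00 cm.

24/10 = 2.4 sts per cm.
S: 129 / 2.4 = 53.750 → 53.75 cm.
L: 143 / 2.4 = 59.583 → 59.58 cm.
XL: 156 / 2.4 = 65.000 → 65.00 cm.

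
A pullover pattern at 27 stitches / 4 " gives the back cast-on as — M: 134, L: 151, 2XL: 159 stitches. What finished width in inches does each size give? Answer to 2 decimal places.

27/4 = 6.75 sts per in.
M: 134 / 6.75 = 19.852 → 19.85 in.
L: 151 / 6.75 = 22.370 → 22.37 in.
2XL: 159 / 6.75 = 23.556 → 23.56 in.

M 19.85 inches; L 22.37 inches; 2XL 23.56 inches.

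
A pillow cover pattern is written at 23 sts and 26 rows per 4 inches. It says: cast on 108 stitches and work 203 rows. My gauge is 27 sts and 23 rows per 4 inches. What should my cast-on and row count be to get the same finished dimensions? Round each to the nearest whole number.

Cast on 127 stitches; work 180 rows.

Stitches: 108 × 27/23 = 126.78 → 127.
Rows: 203 × 23/26 = 179.58 → 180.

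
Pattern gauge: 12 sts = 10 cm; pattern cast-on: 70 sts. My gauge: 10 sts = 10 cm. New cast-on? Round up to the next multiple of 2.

Scale factor = 10 / 12 = 0.833.
70 × 10 / 12 = 58.33 sts.
→ 60 sts.

60 stitches.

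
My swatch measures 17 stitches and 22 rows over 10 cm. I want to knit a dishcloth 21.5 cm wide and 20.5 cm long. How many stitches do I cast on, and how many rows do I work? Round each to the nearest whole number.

Cast on 37 stitches and work 45 rows.

Stitch gauge = 17/10 = 1.7 sts/cm; 21.5 × 1.7 = 36.55 → 37 sts.
Row gauge = 22/10 = 2.2 rows/cm; 20.5 × 2.2 = 45.10 → 45 rows.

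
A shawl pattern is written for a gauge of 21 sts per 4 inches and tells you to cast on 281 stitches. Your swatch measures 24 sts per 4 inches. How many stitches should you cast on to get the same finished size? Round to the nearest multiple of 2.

CO 322 sts.

Scale factor = 24 / 21 = 1.143.
281 × 24 / 21 = 321.14 sts.
→ 322 sts.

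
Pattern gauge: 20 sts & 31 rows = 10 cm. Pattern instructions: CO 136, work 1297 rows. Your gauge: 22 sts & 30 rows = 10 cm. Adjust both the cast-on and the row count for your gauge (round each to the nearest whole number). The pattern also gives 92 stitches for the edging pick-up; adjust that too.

Cast on 150 stitches; work 1255 rows; edging pick-up 101 stitches.

Stitches: 136 × 22/20 = 149.60 → 150.
Rows: 1297 × 30/31 = 1255.16 → 1255.
edging pick-up: 92 × 22/20 = 101.20 → 101.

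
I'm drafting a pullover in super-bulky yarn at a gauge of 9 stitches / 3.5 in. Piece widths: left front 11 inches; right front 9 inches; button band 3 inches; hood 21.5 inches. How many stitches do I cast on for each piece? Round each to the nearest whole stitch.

Rate = 9/3.5 = 2.571 sts per in.
left front: 11 × 2.571 = 28.29 → 28.
right front: 9 × 2.571 = 23.14 → 23.
button band: 3 × 2.571 = 7.71 → 8.
hood: 21.5 × 2.571 = 55.29 → 55.

left front 28; right front 23; button band 8; hood 55.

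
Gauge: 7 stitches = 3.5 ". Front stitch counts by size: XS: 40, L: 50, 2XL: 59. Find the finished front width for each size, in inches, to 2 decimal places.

7/3.5 = 2 sts per in.
XS: 40 / 2 = 20.000 → 20.00 in.
L: 50 / 2 = 25.000 → 25.00 in.
2XL: 59 / 2 = 29.500 → 29.50 in.

XS 20.00 inches; L 25.00 inches; 2XL 29.50 inches.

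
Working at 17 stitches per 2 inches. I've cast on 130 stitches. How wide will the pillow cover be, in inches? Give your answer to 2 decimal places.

17 stitches / 2 inch = 8.5 stitches per inch.
130 / 8.5 = 15.294 inches.

15.29 inches.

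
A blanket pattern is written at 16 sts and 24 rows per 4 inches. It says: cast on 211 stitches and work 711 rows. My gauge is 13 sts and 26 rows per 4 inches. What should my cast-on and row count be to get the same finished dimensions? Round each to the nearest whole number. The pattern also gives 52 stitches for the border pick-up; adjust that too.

Cast on 171 stitches; work 770 rows; border pick-up 42 stitches.

Stitches: 211 × 13/16 = 171.44 → 171.
Rows: 711 × 26/24 = 770.25 → 770.
border pick-up: 52 × 13/16 = 42.25 → 42.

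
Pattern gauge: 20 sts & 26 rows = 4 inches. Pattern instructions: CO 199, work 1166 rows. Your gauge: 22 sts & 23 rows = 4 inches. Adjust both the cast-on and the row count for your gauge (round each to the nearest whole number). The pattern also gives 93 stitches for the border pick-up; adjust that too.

Stitches: 199 × 22/20 = 218.90 → 219.
Rows: 1166 × 23/26 = 1031.46 → 1031.
border pick-up: 93 × 22/20 = 102.30 → 102.

Cast on 219 stitches; work 1031 rows; border pick-up 102 stitches.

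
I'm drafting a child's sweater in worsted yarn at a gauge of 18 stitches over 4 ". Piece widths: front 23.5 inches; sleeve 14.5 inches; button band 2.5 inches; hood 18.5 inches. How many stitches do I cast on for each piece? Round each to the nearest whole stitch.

Rate = 18/4 = 4.5 sts per in.
front: 23.5 × 4.5 = 105.75 → 106.
sleeve: 14.5 × 4.5 = 65.25 → 65.
button band: 2.5 × 4.5 = 11.25 → 11.
hood: 18.5 × 4.5 = 83.25 → 83.

front 106; sleeve 65; button band 11; hood 83.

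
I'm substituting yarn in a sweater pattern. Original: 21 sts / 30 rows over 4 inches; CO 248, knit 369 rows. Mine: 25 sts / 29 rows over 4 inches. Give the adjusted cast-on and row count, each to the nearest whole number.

Cast on 295 stitches; work 357 rows.

Stitches: 248 × 25/21 = 295.24 → 295.
Rows: 369 × 29/30 = 356.70 → 357.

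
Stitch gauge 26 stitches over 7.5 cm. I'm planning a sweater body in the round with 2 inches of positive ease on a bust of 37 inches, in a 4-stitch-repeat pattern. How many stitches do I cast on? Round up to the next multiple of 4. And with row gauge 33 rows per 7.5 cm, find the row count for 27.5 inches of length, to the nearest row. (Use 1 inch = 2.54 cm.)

Cast on 344 stitches; work 307 rows.

Finished = 37 + 2 = 39 inches.
39 inches × 2.54 = 99.06 cm.
26/7.5 = 3.467 sts per cm; 99.06 × 3.467 = 343.41 sts.
Next multiple of 4 → 344.
27.5 inches = 69.85 cm; × 4.4 = 307.34 → 307 rows.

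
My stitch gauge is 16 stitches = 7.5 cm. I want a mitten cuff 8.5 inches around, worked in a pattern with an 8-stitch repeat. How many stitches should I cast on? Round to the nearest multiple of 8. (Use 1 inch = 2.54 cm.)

CO 48 sts.

8.5 in = 8.5 × 2.54 = 21.59 cm.
16 / 7.5 = 2.133 sts/cm.
21.59 × 2.133 = 46.06 sts.
→ 48.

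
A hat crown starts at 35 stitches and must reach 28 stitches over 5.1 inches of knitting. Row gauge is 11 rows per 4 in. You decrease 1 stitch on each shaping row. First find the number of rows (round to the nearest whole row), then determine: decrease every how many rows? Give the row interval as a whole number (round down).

Rows = 5.1 × 2.75 = 14.0 → 14 rows.
Stitches to remove: 7 → 7 shaping rows (at 1 st each).
14 / 7 = 2.00 → every 2 rows.

Decrease every 2nd row.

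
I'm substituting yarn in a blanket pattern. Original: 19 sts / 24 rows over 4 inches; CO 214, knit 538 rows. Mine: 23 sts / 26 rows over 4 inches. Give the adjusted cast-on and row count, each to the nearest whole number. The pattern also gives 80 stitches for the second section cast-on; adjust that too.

Stitches: 214 × 23/19 = 259.05 → 259.
Rows: 538 × 26/24 = 582.83 → 583.
second section cast-on: 80 × 23/19 = 96.84 → 97.

Cast on 259 stitches; work 583 rows; second section cast-on 97 stitches.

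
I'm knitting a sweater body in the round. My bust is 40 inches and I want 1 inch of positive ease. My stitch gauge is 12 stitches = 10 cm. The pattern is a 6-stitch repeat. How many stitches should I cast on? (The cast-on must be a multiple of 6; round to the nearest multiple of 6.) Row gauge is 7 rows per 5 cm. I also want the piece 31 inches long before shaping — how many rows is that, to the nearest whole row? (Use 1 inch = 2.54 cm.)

Finished = 40 + 1 = 41 inches.
41 inches × 2.54 = 104.14 cm.
12/10 = 1.2 sts per cm; 104.14 × 1.2 = 124.97 sts.
Nearest multiple of 6 → 126.
31 inches = 78.74 cm; × 1.4 = 110.24 → 110 rows.

Cast on 126 stitches; work 110 rows.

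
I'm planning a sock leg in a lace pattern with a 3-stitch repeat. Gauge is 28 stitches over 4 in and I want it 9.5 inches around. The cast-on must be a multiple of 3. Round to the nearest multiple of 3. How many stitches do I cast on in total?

Cast on 66 stitches.

28 / 4 = 7 sts per inch.
9.5 × 7 = 66.50 sts.
Nearest multiple of 3: 66.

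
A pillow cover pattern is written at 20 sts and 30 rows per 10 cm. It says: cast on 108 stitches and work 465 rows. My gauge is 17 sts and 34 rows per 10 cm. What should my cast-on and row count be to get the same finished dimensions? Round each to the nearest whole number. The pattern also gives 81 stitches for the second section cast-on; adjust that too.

Stitches: 108 × 17/20 = 91.80 → 92.
Rows: 465 × 34/30 = 527.00 → 527.
second section cast-on: 81 × 17/20 = 68.85 → 69.

Cast on 92 stitches; work 527 rows; second section cast-on 69 stitches.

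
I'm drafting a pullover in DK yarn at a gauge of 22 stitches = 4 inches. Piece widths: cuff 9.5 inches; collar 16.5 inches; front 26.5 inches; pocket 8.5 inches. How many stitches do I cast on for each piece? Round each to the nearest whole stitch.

Rate = 22/4 = 5.5 sts per in.
cuff: 9.5 × 5.5 = 52.25 → 52.
collar: 16.5 × 5.5 = 90.75 → 91.
front: 26.5 × 5.5 = 145.75 → 146.
pocket: 8.5 × 5.5 = 46.75 → 47.

cuff 52; collar 91; front 146; pocket 47.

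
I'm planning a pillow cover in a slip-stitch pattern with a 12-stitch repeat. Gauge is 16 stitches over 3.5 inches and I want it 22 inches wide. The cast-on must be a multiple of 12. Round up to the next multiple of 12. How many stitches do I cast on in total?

Cast on 108 stitches.

16 / 3.5 = 4.571 sts per inch.
22 × 4.571 = 100.57 sts.
Next multiple of 12: 108.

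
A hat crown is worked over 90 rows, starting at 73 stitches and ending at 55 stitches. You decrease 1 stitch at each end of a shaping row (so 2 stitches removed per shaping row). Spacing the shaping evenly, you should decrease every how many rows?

Stitches to remove: |55 − 73| = 18.
Shaping rows needed: 18 / 2 = 9.
90 rows / 9 = every 10 rows.

Decrease every 10th row.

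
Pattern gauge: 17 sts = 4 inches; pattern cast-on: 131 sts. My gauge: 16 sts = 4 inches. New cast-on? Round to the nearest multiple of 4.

Scale factor = 16 / 17 = 0.941.
131 × 16 / 17 = 123.29 sts.
→ 124 sts.

CO 124 sts.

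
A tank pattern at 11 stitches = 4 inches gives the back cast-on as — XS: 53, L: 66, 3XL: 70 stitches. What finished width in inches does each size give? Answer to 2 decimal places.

XS 19.27 inches; L 24.00 inches; 3XL 25.45 inches.

11/4 = 2.75 sts per in.
XS: 53 / 2.75 = 19.273 → 19.27 in.
L: 66 / 2.75 = 24.000 → 24.00 in.
3XL: 70 / 2.75 = 25.455 → 25.45 in.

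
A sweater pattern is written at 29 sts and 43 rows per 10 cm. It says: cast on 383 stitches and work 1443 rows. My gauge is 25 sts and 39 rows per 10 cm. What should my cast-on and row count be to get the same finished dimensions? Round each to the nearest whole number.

Stitches: 383 × 25/29 = 330.17 → 330.
Rows: 1443 × 39/43 = 1308.77 → 1309.

Cast on 330 stitches; work 1309 rows.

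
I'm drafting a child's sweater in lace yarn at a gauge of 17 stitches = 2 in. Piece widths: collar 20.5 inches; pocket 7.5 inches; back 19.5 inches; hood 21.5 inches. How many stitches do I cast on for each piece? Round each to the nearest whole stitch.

collar 174; pocket 64; back 166; hood 183.

Rate = 17/2 = 8.5 sts per in.
collar: 20.5 × 8.5 = 174.25 → 174.
pocket: 7.5 × 8.5 = 63.75 → 64.
back: 19.5 × 8.5 = 165.75 → 166.
hood: 21.5 × 8.5 = 182.75 → 183.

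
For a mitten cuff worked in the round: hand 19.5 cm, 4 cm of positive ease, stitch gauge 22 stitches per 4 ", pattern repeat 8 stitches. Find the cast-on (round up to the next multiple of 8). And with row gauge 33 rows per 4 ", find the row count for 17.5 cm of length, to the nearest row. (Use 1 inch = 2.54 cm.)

Cast on 56 stitches; work 57 rows.

Finished = 19.5 + 4 = 23.5 cm.
23.5 cm × 1/2.54 = 9.25 inches.
22/4 = 5.5 sts per in; 9.25 × 5.5 = 50.89 sts.
Next multiple of 8 → 56.
17.5 cm = 6.89 inches; × 8.25 = 56.84 → 57 rows.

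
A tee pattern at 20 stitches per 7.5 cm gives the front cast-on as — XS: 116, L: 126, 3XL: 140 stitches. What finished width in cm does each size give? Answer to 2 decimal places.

20/7.5 = 2.667 sts per cm.
XS: 116 / 2.667 = 43.500 → 43.50 cm.
L: 126 / 2.667 = 47.250 → 47.25 cm.
3XL: 140 / 2.667 = 52.500 → 52.50 cm.

XS 43.50 cm; L 47.25 cm; 3XL 52.50 cm.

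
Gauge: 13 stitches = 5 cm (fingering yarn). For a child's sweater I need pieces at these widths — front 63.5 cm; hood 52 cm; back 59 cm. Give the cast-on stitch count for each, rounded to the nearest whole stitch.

front 165; hood 135; back 153.

Rate = 13/5 = 2.6 sts per cm.
front: 63.5 × 2.6 = 165.10 → 165.
hood: 52 × 2.6 = 135.20 → 135.
back: 59 × 2.6 = 153.40 → 153.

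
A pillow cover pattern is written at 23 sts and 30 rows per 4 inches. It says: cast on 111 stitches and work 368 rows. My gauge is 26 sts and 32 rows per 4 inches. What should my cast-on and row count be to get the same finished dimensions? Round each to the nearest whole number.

Cast on 125 stitches; work 393 rows.

Stitches: 111 × 26/23 = 125.48 → 125.
Rows: 368 × 32/30 = 392.53 → 393.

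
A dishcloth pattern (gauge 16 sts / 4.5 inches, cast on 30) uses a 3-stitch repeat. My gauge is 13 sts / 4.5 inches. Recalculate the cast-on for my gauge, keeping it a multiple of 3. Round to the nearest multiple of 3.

CO 24 sts.

30 × 13 / 16 = 24.38.
Nearest multiple of 3: 24.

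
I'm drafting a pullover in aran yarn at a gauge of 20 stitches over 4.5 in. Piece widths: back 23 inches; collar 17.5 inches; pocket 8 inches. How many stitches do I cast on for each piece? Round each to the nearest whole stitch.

Rate = 20/4.5 = 4.444 sts per in.
back: 23 × 4.444 = 102.22 → 102.
collar: 17.5 × 4.444 = 77.78 → 78.
pocket: 8 × 4.444 = 35.56 → 36.

back 102; collar 78; pocket 36.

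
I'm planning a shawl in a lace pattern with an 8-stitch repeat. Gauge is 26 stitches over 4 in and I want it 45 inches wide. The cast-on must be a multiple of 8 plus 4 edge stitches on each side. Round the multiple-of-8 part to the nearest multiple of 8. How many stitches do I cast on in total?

Cast on 296 stitches.

26 / 4 = 6.5 sts per inch.
45 × 6.5 = 292.50 sts.
Less 8 edge sts → 284.50 for the repeat.
Nearest multiple of 8: 288.
Add back 8 edge sts → 296.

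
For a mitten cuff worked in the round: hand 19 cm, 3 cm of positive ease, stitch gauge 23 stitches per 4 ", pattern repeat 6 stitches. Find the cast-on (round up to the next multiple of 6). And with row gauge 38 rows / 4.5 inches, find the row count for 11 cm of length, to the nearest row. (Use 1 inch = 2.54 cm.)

Finished = 19 + 3 = 22 cm.
22 cm × 1/2.54 = 8.66 inches.
23/4 = 5.75 sts per in; 8.66 × 5.75 = 49.80 sts.
Next multiple of 6 → 54.
11 cm = 4.33 inches; × 8.444 = 36.57 → 37 rows.

Cast on 54 stitches; work 37 rows.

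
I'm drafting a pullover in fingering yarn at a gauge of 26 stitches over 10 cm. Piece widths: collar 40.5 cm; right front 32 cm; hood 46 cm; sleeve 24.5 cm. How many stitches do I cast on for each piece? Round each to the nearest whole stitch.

collar 105; right front 83; hood 120; sleeve 64.

Rate = 26/10 = 2.6 sts per cm.
collar: 40.5 × 2.6 = 105.30 → 105.
right front: 32 × 2.6 = 83.20 → 83.
hood: 46 × 2.6 = 119.60 → 120.
sleeve: 24.5 × 2.6 = 63.70 → 64.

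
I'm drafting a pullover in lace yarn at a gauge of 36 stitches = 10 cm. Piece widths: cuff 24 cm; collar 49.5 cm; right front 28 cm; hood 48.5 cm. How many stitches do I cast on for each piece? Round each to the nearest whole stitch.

Rate = 36/10 = 3.6 sts per cm.
cuff: 24 × 3.6 = 86.40 → 86.
collar: 49.5 × 3.6 = 178.20 → 178.
right front: 28 × 3.6 = 100.80 → 101.
hood: 48.5 × 3.6 = 174.60 → 175.

cuff 86; collar 178; right front 101; hood 175.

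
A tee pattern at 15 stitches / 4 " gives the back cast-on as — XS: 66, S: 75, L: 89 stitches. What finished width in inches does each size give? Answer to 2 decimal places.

15/4 = 3.75 sts per in.
XS: 66 / 3.75 = 17.600 → 17.60 in.
S: 75 / 3.75 = 20.000 → 20.00 in.
L: 89 / 3.75 = 23.733 → 23.73 in.

XS 17.60 inches; S 20.00 inches; L 23.73 inches.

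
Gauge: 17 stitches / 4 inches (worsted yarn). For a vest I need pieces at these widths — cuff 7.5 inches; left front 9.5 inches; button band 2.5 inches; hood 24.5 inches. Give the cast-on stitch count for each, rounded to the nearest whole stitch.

Rate = 17/4 = 4.25 sts per in.
cuff: 7.5 × 4.25 = 31.88 → 32.
left front: 9.5 × 4.25 = 40.38 → 40.
button band: 2.5 × 4.25 = 10.62 → 11.
hood: 24.5 × 4.25 = 104.12 → 104.

cuff 32; left front 40; button band 11; hood 104.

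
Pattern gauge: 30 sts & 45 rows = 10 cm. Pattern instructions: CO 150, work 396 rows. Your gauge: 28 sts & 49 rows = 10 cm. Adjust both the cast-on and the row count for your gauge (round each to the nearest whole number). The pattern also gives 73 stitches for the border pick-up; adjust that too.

Cast on 140 stitches; work 431 rows; border pick-up 68 stitches.

Stitches: 150 × 28/30 = 140.00 → 140.
Rows: 396 × 49/45 = 431.20 → 431.
border pick-up: 73 × 28/30 = 68.13 → 68.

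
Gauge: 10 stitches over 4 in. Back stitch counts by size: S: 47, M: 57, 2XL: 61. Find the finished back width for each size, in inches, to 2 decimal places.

S 18.80 inches; M 22.80 inches; 2XL 24.40 inches.

10/4 = 2.5 sts per in.
S: 47 / 2.5 = 18.800 → 18.80 in.
M: 57 / 2.5 = 22.800 → 22.80 in.
2XL: 61 / 2.5 = 24.400 → 24.40 in.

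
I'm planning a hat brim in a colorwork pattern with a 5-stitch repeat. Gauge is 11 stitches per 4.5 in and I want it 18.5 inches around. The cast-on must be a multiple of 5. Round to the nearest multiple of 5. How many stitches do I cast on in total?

11 / 4.5 = 2.444 sts per inch.
18.5 × 2.444 = 45.22 sts.
Nearest multiple of 5: 45.

Cast on 45 stitches.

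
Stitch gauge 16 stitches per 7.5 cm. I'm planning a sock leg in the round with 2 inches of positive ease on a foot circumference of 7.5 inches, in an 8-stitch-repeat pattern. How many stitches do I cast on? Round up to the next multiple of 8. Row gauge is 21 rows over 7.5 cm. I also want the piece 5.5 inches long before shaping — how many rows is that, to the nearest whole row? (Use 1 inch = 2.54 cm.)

Finished = 7.5 + 2 = 9.5 inches.
9.5 inches × 2.54 = 24.13 cm.
16/7.5 = 2.133 sts per cm; 24.13 × 2.133 = 51.48 sts.
Next multiple of 8 → 56.
5.5 inches = 13.97 cm; × 2.8 = 39.12 → 39 rows.

Cast on 56 stitches; work 39 rows.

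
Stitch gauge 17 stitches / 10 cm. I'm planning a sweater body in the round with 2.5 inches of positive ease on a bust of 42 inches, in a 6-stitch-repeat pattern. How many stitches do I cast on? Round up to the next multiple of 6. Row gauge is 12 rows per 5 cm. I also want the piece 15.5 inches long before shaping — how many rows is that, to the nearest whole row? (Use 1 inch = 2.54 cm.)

Finished = 42 + 2.5 = 44.5 inches.
44.5 inches × 2.54 = 113.03 cm.
17/10 = 1.7 sts per cm; 113.03 × 1.7 = 192.15 sts.
Next multiple of 6 → 198.
15.5 inches = 39.37 cm; × 2.4 = 94.49 → 94 rows.

Cast on 198 stitches; work 94 rows.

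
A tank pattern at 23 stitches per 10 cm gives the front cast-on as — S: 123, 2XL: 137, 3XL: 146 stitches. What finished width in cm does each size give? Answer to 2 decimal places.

S 53.48 cm; 2XL 59.57 cm; 3XL 63.48 cm.

23/10 = 2.3 sts per cm.
S: 123 / 2.3 = 53.478 → 53.48 cm.
2XL: 137 / 2.3 = 59.565 → 59.57 cm.
3XL: 146 / 2.3 = 63.478 → 63.48 cm.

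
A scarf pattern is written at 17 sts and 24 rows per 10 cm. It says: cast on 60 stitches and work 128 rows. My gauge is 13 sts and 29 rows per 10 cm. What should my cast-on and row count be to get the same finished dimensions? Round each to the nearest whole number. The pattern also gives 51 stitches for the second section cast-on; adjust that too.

Cast on 46 stitches; work 155 rows; second section cast-on 39 stitches.

Stitches: 60 × 13/17 = 45.88 → 46.
Rows: 128 × 29/24 = 154.67 → 155.
second section cast-on: 51 × 13/17 = 39.00 → 39.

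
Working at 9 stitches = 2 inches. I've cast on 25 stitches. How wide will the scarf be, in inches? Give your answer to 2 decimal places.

9 stitches / 2 inch = 4.5 stitches per inch.
25 / 4.5 = 5.556 inches.

5.56 inches.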